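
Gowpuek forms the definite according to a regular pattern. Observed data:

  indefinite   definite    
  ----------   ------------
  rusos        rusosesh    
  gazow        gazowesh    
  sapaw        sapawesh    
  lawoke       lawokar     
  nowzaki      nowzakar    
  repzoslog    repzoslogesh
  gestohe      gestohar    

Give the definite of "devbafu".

gazow and gestohe both begin with g- yet inflect differently (gazowesh, gestohar), so the first letter is not what conditions the rule; whether the stem ends in a vowel or a consonant is.
"devbafu" ends in a vowel. The stems ending in a vowel (lawoke → lawokar, gestohe → gestohar, nowzaki → nowzakar) drop the final letter and add -ar.
The other pattern: stems ending in a consonant add -esh.
So devbafu → devbafar.

devbafar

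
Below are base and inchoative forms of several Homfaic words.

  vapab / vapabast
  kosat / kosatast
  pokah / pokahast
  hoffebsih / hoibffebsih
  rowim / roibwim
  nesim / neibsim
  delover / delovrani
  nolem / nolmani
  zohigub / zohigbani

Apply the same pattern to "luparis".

luibparis

pokah and hoffebsih both end in -h yet inflect differently (pokahast, hoibffebsih), so the final letter is not what conditions the rule; the last vowel is.
"luparis" has last vowel 'i'. The stems whose last vowel is 'i' (hoffebsih → hoibffebsih, rowim → roibwim, nesim → neibsim) insert -ib- after the first vowel.
So luparis → luibparis.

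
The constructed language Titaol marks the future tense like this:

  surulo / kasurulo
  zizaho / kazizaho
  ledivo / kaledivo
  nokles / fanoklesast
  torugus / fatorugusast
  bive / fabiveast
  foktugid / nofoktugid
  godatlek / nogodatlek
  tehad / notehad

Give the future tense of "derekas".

faderekasast

"derekas" ends in -s. The stems ending in -s (nokles → fanoklesast, torugus → fatorugusast) add fa- … -ast around the stem.
The other patterns: stems ending in -o add the prefix ka-; stems ending in -d or -k add the prefix no-.
So derekas → faderekasast.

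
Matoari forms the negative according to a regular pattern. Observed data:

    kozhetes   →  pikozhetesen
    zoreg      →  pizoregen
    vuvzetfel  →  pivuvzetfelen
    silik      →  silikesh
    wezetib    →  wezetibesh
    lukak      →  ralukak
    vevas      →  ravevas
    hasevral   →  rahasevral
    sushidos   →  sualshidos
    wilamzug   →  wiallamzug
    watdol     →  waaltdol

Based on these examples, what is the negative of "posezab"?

raposezab

"posezab" has last vowel 'a'. The stems whose last vowel is 'a' (lukak → ralukak, vevas → ravevas, hasevral → rahasevral) add the prefix ra-.
So posezab → raposezab.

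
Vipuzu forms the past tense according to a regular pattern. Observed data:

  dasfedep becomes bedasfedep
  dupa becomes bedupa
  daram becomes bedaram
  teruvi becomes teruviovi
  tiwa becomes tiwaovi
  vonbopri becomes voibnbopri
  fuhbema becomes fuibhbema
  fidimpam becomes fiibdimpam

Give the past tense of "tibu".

dupa and tiwa both end in -a yet inflect differently (bedupa, tiwaovi), so the final letter is not what conditions the rule; the first letter is.
"tibu" begins with t-. The stems beginning with t- (teruvi → teruviovi, tiwa → tiwaovi) add -ovi.
The other patterns: stems beginning with d- add the prefix be-; stems beginning with f- or v- insert -ib- after the first vowel.
So tibu → tibuovi.

tibuovi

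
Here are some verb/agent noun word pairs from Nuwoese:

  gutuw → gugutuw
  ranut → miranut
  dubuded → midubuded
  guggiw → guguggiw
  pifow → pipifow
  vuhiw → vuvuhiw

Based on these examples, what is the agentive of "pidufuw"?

pipidufuw

gutuw and ranut both have last vowel 'u' yet inflect differently (gugutuw, miranut), so the last vowel is not what conditions the rule; the final letter is.
"pidufuw" ends in -w. The stems ending in -w (pifow → pipifow, gutuw → gugutuw, vuhiw → vuvuhiw) repeat the first consonant+vowel as a prefix.
So pidufuw → pipidufuw.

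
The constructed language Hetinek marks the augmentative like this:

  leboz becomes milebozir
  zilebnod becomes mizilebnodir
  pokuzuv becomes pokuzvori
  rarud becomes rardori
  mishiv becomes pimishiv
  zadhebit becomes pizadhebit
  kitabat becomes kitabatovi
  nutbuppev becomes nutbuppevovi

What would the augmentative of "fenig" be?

pifenig

"fenig" has last vowel 'i'. The stems whose last vowel is 'i' (mishiv → pimishiv, zadhebit → pizadhebit) add the prefix pi-.
So fenig → pifenig.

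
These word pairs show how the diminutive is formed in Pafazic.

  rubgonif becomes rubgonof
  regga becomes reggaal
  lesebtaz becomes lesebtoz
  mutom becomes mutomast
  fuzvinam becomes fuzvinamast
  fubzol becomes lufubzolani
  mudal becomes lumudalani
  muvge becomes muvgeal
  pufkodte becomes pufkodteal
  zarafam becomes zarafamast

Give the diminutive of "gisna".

gisnaal

mutom and fubzol both have last vowel 'o' yet inflect differently (mutomast, lufubzolani), so the last vowel is not what conditions the rule; the final letter is.
"gisna" ends in -a. The one such stem in the data (regga → reggaal) adds -al, so the same rule applies.
So gisna → gisnaal.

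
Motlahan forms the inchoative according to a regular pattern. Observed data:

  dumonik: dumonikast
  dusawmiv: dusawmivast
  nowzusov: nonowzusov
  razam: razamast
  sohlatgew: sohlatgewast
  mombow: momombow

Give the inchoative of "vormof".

mombow and sohlatgew both end in -w yet inflect differently (momombow, sohlatgewast), so the final letter is not what conditions the rule; the last vowel is.
"vormof" has last vowel 'o'. The stems whose last vowel is 'o' (nowzusov → nonowzusov, mombow → momombow) repeat the first consonant+vowel as a prefix.
So vormof → vovormof.

vovormof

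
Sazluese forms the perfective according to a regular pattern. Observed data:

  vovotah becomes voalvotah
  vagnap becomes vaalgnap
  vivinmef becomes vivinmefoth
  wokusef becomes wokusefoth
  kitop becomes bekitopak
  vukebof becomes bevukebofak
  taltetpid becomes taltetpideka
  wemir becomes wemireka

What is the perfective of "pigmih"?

pigmiheka

vagnap and kitop both end in -p yet inflect differently (vaalgnap, bekitopak), so the final letter is not what conditions the rule; the last vowel is.
"pigmih" has last vowel 'i'. The stems whose last vowel is 'i' (taltetpid → taltetpideka, wemir → wemireka) add -eka.
So pigmih → pigmiheka.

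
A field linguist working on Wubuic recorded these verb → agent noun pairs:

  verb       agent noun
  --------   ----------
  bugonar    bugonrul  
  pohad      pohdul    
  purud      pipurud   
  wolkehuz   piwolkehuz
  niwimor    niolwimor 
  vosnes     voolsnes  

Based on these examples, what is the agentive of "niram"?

nirmul

pohad and purud both end in -d yet inflect differently (pohdul, pipurud), so the final letter is not what conditions the rule; the last vowel is.
"niram" has last vowel 'a'. The stems whose last vowel is 'a' (bugonar → bugonrul, pohad → pohdul) delete the last vowel and add -ul.
So niram → nirmul.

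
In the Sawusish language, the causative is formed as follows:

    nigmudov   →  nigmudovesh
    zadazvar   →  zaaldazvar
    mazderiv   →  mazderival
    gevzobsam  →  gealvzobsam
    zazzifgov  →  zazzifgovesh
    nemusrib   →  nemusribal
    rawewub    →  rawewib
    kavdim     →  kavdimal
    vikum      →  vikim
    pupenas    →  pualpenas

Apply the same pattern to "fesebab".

nigmudov and mazderiv both end in -v yet inflect differently (nigmudovesh, mazderival), so the final letter is not what conditions the rule; the last vowel is.
"fesebab" has last vowel 'a'. The stems whose last vowel is 'a' (gevzobsam → gealvzobsam, zadazvar → zaaldazvar, pupenas → pualpenas) insert -al- after the first vowel.
So fesebab → fealsebab.

fealsebab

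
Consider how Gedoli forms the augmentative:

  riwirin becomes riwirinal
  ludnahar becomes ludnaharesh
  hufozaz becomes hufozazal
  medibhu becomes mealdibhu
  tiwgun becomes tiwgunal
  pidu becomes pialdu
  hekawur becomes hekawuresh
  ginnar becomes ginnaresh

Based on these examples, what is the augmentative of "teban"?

tebanal

medibhu and hekawur both have last vowel 'u' yet inflect differently (mealdibhu, hekawuresh), so the last vowel is not what conditions the rule; the final letter is.
"teban" ends in -n. The stems ending in -n (tiwgun → tiwgunal, riwirin → riwirinal) add -al.
The other patterns: stems ending in -u insert -al- after the first vowel; stems ending in -r add -esh.
So teban → tebanal.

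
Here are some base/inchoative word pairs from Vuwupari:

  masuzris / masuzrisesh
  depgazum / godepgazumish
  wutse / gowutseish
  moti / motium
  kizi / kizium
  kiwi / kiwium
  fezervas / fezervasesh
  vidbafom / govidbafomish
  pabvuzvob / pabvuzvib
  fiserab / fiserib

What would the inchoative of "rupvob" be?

vidbafom and pabvuzvob both have last vowel 'o' yet inflect differently (govidbafomish, pabvuzvib), so the last vowel is not what conditions the rule; the final letter is.
"rupvob" ends in -b. The stems ending in -b (fiserab → fiserib, pabvuzvob → pabvuzvib) change the last vowel to 'i'.
So rupvob → rupvib.

rupvib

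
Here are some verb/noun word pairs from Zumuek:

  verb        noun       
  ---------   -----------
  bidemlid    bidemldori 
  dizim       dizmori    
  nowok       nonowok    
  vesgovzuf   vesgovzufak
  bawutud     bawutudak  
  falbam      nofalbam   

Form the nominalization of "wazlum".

wazlumak

bidemlid and bawutud both end in -d yet inflect differently (bidemldori, bawutudak), so the final letter is not what conditions the rule; the last vowel is.
"wazlum" has last vowel 'u'. The stems whose last vowel is 'u' (vesgovzuf → vesgovzufak, bawutud → bawutudak) add -ak.
So wazlum → wazlumak.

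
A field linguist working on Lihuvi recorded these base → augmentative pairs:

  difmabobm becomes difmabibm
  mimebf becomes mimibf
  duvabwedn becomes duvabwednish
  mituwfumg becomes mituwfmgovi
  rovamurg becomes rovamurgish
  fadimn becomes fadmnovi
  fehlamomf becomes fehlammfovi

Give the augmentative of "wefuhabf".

wefuhibf

fehlamomf and mimebf both end in -f yet inflect differently (fehlammfovi, mimibf), so the final letter is not what conditions the rule; the second-to-last letter is.
"wefuhabf" has second-to-last letter 'b'. The stems whose second-to-last letter is 'b' (mimebf → mimibf, difmabobm → difmabibm) change the last vowel to 'i'.
The other patterns: stems whose second-to-last letter is 'm' delete the last vowel and add -ovi; stems whose second-to-last letter is 'd' or 'r' add -ish.
So wefuhabf → wefuhibf.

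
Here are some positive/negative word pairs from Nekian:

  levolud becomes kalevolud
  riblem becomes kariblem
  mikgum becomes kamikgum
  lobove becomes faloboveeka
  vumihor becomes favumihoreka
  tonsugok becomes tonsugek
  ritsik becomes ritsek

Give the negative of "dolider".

fadolidereka

riblem and lobove both have last vowel 'e' yet inflect differently (kariblem, faloboveeka), so the last vowel is not what conditions the rule; the final letter is.
"dolider" ends in -r. The one such stem in the data (vumihor → favumihoreka) adds fa- … -eka around the stem, so the same rule applies.
So dolider → fadolidereka.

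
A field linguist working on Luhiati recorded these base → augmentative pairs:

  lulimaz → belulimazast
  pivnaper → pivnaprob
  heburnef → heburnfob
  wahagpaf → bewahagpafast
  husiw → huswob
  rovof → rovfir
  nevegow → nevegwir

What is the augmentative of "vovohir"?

vovohrob

rovof and wahagpaf both end in -f yet inflect differently (rovfir, bewahagpafast), so the final letter is not what conditions the rule; the last vowel is.
"vovohir" has last vowel 'i'. The one such stem in the data (husiw → huswob) deletes the last vowel and adds -ob (as do heburnef, pivnaper), so the same rule applies.
The other patterns: stems whose last vowel is 'o' delete the last vowel and add -ir; stems whose last vowel is 'a' add be- … -ast around the stem.
So vovohir → vovohrob.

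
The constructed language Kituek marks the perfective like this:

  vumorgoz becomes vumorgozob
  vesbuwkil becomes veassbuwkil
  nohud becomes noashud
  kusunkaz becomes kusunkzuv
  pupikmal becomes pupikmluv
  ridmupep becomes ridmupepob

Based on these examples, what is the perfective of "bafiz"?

baasfiz

pupikmal and vesbuwkil both end in -l yet inflect differently (pupikmluv, veassbuwkil), so the final letter is not what conditions the rule; the last vowel is.
"bafiz" has last vowel 'i'. The one such stem in the data (vesbuwkil → veassbuwkil) inserts -as- after the first vowel (as does nohud), so the same rule applies.
The other patterns: stems whose last vowel is 'a' delete the last vowel and add -uv; stems whose last vowel is 'e' or 'o' add -ob.
So bafiz → baasfiz.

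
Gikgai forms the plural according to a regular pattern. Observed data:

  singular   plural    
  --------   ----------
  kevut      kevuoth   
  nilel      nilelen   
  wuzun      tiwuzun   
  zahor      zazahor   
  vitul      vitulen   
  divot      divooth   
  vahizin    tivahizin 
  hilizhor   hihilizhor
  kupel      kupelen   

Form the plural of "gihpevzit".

gihpevzioth

vitul and kevut both have last vowel 'u' yet inflect differently (vitulen, kevuoth), so the last vowel is not what conditions the rule; the final letter is.
"gihpevzit" ends in -t. The stems ending in -t (kevut → kevuoth, divot → divooth) drop the final letter and add -oth.
So gihpevzit → gihpevzioth.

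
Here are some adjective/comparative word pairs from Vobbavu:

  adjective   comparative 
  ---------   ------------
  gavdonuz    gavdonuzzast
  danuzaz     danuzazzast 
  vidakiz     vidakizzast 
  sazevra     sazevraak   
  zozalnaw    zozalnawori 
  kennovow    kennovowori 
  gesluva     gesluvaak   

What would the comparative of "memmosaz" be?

danuzaz and zozalnaw both have last vowel 'a' yet inflect differently (danuzazzast, zozalnawori), so the last vowel is not what conditions the rule; the final letter is.
"memmosaz" ends in -z. The stems ending in -z (gavdonuz → gavdonuzzast, danuzaz → danuzazzast, vidakiz → vidakizzast) double the final consonant and add -ast.
So memmosaz → memmosazzast.

memmosazzast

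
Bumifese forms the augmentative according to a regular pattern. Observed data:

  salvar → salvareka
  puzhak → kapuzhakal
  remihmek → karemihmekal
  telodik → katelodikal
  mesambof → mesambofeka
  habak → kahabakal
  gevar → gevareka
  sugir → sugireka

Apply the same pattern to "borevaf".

borevafeka

telodik and sugir both have last vowel 'i' yet inflect differently (katelodikal, sugireka), so the last vowel is not what conditions the rule; the final letter is.
"borevaf" ends in -f. The one such stem in the data (mesambof → mesambofeka) adds -eka, so the same rule applies.
The other pattern: stems ending in -k add ka- … -al around the stem.
So borevaf → borevafeka.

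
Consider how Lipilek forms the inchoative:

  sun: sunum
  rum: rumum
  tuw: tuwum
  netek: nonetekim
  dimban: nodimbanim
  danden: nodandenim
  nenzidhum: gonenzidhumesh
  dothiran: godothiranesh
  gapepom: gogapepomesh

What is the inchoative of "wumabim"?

gowumabimesh

"wumabim" has 3 vowels. The stems with 3 vowels (nenzidhum → gonenzidhumesh, dothiran → godothiranesh, gapepom → gogapepomesh) add go- … -esh around the stem.
The other patterns: stems with 1 vowel add -um; stems with 2 vowels add no- … -im around the stem.
So wumabim → gowumabimesh.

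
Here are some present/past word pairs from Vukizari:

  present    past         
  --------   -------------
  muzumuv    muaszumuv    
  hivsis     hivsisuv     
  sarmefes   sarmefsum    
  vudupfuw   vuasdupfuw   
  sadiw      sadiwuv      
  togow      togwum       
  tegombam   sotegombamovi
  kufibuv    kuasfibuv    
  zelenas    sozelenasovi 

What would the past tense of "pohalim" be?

zelenas and hivsis both end in -s yet inflect differently (sozelenasovi, hivsisuv), so the final letter is not what conditions the rule; the last vowel is.
"pohalim" has last vowel 'i'. The stems whose last vowel is 'i' (hivsis → hivsisuv, sadiw → sadiwuv) add -uv.
So pohalim → pohalimuv.

pohalimuv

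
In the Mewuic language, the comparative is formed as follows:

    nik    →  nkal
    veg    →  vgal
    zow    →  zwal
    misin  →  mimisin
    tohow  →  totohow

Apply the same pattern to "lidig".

lilidig

zow and tohow both end in -w yet inflect differently (zwal, totohow), so the final letter is not what conditions the rule; the number of vowels is.
"lidig" has 2 vowels. The stems with 2 vowels (misin → mimisin, tohow → totohow) repeat the first consonant+vowel as a prefix.
So lidig → lilidig.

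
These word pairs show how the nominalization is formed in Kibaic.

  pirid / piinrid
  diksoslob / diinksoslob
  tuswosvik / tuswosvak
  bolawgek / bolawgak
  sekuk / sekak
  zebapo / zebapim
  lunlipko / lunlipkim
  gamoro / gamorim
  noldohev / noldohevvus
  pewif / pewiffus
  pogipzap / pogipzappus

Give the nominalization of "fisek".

pirid and tuswosvik both have last vowel 'i' yet inflect differently (piinrid, tuswosvak), so the last vowel is not what conditions the rule; the final letter is.
"fisek" ends in -k. The stems ending in -k (tuswosvik → tuswosvak, bolawgek → bolawgak, sekuk → sekak) change the last vowel to 'a'.
So fisek → fisak.

fisak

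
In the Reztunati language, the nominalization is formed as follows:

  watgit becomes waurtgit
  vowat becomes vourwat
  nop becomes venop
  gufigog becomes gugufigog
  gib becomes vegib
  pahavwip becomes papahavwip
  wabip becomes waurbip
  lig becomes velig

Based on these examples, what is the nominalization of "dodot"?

"dodot" has 2 vowels. The stems with 2 vowels (wabip → waurbip, vowat → vourwat, watgit → waurtgit) insert -ur- after the first vowel.
The other patterns: stems with 1 vowel add the prefix ve-; stems with 3 vowels repeat the first consonant+vowel as a prefix.
So dodot → dourdot.

dourdot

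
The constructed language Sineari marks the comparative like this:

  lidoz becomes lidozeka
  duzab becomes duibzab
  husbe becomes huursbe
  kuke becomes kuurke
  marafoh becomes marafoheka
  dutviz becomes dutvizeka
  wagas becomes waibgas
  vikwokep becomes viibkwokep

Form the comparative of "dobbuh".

kuke and vikwokep both have last vowel 'e' yet inflect differently (kuurke, viibkwokep), so the last vowel is not what conditions the rule; the final letter is.
"dobbuh" ends in -h. The one such stem in the data (marafoh → marafoheka) adds -eka, so the same rule applies.
So dobbuh → dobbuheka.

dobbuheka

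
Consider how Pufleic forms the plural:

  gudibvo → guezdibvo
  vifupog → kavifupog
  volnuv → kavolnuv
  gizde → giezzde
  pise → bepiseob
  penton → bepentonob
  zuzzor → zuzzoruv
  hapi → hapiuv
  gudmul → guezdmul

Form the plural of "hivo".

hivouv

gizde and pise both end in -e yet inflect differently (giezzde, bepiseob), so the final letter is not what conditions the rule; the first letter is.
"hivo" begins with h-. The one such stem in the data (hapi → hapiuv) adds -uv, so the same rule applies.
The other patterns: stems beginning with v- add the prefix ka-; stems beginning with g- insert -ez- after the first vowel; stems beginning with p- add be- … -ob around the stem.
So hivo → hivouv.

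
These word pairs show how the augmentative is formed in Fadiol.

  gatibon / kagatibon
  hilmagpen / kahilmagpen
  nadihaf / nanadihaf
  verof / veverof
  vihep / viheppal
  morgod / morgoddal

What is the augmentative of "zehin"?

kazehin

gatibon and verof both have last vowel 'o' yet inflect differently (kagatibon, veverof), so the last vowel is not what conditions the rule; the final letter is.
"zehin" ends in -n. The stems ending in -n (gatibon → kagatibon, hilmagpen → kahilmagpen) add the prefix ka-.
So zehin → kazehin.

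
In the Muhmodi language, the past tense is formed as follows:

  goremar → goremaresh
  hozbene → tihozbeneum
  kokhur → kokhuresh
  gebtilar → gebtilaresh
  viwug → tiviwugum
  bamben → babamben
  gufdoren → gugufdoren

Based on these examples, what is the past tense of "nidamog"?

viwug and kokhur both have last vowel 'u' yet inflect differently (tiviwugum, kokhuresh), so the last vowel is not what conditions the rule; the final letter is.
"nidamog" ends in -g. The one such stem in the data (viwug → tiviwugum) adds ti- … -um around the stem, so the same rule applies.
The other patterns: stems ending in -r add -esh; stems ending in -n repeat the first consonant+vowel as a prefix.
So nidamog → tinidamogum.

tinidamogum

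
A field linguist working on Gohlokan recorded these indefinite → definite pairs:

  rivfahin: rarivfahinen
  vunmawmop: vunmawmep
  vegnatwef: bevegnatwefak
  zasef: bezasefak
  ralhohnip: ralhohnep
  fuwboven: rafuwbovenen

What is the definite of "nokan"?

"nokan" ends in -n. The stems ending in -n (rivfahin → rarivfahinen, fuwboven → rafuwbovenen) add ra- … -en around the stem.
So nokan → ranokanen.

ranokanen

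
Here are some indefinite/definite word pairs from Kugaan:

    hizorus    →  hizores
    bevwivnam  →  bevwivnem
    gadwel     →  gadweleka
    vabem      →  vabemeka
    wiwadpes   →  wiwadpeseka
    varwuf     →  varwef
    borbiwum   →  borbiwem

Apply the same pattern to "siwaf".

siwef

"siwaf" has last vowel 'a'. The one such stem in the data (bevwivnam → bevwivnem) changes the last vowel to 'e' (as do borbiwum, varwuf), so the same rule applies.
The other pattern: stems whose last vowel is 'e' add -eka.
So siwaf → siwef.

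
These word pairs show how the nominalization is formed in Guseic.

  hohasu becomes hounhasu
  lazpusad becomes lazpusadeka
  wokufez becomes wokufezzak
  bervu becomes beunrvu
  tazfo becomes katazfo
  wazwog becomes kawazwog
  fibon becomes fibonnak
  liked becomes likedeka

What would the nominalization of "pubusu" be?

liked and wokufez both have last vowel 'e' yet inflect differently (likedeka, wokufezzak), so the last vowel is not what conditions the rule; the final letter is.
"pubusu" ends in -u. The stems ending in -u (hohasu → hounhasu, bervu → beunrvu) insert -un- after the first vowel.
So pubusu → puunbusu.

puunbusu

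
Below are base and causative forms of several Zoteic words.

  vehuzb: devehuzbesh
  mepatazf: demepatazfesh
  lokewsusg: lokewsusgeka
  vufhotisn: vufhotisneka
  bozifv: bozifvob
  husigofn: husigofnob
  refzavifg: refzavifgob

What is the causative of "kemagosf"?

"kemagosf" has second-to-last letter 's'. The stems whose second-to-last letter is 's' (lokewsusg → lokewsusgeka, vufhotisn → vufhotisneka) add -eka.
The other patterns: stems whose second-to-last letter is 'z' add de- … -esh around the stem; stems whose second-to-last letter is 'f' add -ob.
So kemagosf → kemagosfeka.

kemagosfeka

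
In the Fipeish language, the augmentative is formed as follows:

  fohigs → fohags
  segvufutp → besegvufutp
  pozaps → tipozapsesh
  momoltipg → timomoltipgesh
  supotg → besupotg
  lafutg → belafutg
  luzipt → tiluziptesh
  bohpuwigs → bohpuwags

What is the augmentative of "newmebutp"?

"newmebutp" has second-to-last letter 't'. The stems whose second-to-last letter is 't' (supotg → besupotg, segvufutp → besegvufutp, lafutg → belafutg) add the prefix be-.
So newmebutp → benewmebutp.

benewmebutp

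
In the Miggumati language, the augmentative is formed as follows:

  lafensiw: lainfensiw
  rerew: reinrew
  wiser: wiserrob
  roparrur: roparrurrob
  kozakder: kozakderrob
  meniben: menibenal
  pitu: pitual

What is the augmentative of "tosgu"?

rerew and wiser both have last vowel 'e' yet inflect differently (reinrew, wiserrob), so the last vowel is not what conditions the rule; the final letter is.
"tosgu" ends in -u. The one such stem in the data (pitu → pitual) adds -al, so the same rule applies.
The other patterns: stems ending in -w insert -in- after the first vowel; stems ending in -r double the final consonant and add -ob.
So tosgu → tosgual.

tosgual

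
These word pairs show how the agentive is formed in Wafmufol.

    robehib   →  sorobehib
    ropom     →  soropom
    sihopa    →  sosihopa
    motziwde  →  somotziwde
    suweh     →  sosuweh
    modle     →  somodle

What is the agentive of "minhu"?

Every pair shown (robehib → sorobehib, ropom → soropom, sihopa → sosihopa, …) follows the same rule: add the prefix so-.
So minhu → sominhu.

sominhu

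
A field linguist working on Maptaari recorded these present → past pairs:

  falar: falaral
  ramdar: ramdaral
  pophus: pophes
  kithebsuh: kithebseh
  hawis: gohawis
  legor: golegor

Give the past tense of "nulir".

pophus and hawis both end in -s yet inflect differently (pophes, gohawis), so the final letter is not what conditions the rule; the last vowel is.
"nulir" has last vowel 'i'. The one such stem in the data (hawis → gohawis) adds the prefix go-, so the same rule applies.
The other patterns: stems whose last vowel is 'a' add -al; stems whose last vowel is 'u' change the last vowel to 'e'.
So nulir → gonulir.

gonulir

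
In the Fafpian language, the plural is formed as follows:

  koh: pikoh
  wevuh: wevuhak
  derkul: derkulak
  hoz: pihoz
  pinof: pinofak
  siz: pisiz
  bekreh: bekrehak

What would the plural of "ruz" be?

piruz

koh and bekreh both end in -h yet inflect differently (pikoh, bekrehak), so the final letter is not what conditions the rule; the number of vowels is.
"ruz" has 1 vowel. The stems with 1 vowel (hoz → pihoz, siz → pisiz, koh → pikoh) add the prefix pi-.
The other pattern: stems with 2 vowels add -ak.
So ruz → piruz.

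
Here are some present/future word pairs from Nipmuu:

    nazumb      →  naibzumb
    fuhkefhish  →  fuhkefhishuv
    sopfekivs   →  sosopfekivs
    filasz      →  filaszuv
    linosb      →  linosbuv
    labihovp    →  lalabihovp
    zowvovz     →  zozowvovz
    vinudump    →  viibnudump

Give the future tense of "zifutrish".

zifutrishuv

"zifutrish" has second-to-last letter 's'. The stems whose second-to-last letter is 's' (filasz → filaszuv, linosb → linosbuv, fuhkefhish → fuhkefhishuv) add -uv.
The other patterns: stems whose second-to-last letter is 'm' insert -ib- after the first vowel; stems whose second-to-last letter is 'v' repeat the first consonant+vowel as a prefix.
So zifutrish → zifutrishuv.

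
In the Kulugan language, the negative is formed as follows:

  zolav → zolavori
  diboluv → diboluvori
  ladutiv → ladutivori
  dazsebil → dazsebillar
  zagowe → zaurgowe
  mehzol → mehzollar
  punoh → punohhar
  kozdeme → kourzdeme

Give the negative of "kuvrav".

kuvravori

"kuvrav" ends in -v. The stems ending in -v (zolav → zolavori, ladutiv → ladutivori, diboluv → diboluvori) add -ori.
The other patterns: stems ending in -e insert -ur- after the first vowel; stems ending in -h or -l double the final consonant and add -ar.
So kuvrav → kuvravori.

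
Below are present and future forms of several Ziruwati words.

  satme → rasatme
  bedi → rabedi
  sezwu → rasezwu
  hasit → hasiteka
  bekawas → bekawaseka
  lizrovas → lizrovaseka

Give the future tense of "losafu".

bedi and hasit both have last vowel 'i' yet inflect differently (rabedi, hasiteka), so the last vowel is not what conditions the rule; whether the stem ends in a vowel or a consonant is.
"losafu" ends in a vowel. The stems ending in a vowel (satme → rasatme, bedi → rabedi, sezwu → rasezwu) add the prefix ra-.
The other pattern: stems ending in a consonant add -eka.
So losafu → ralosafu.

ralosafu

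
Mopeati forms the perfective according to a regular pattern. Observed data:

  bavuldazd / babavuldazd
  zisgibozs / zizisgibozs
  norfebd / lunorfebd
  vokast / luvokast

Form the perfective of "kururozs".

bavuldazd and norfebd both end in -d yet inflect differently (babavuldazd, lunorfebd), so the final letter is not what conditions the rule; the second-to-last letter is.
"kururozs" has second-to-last letter 'z'. The stems whose second-to-last letter is 'z' (bavuldazd → babavuldazd, zisgibozs → zizisgibozs) repeat the first consonant+vowel as a prefix.
So kururozs → kukururozs.

kukururozs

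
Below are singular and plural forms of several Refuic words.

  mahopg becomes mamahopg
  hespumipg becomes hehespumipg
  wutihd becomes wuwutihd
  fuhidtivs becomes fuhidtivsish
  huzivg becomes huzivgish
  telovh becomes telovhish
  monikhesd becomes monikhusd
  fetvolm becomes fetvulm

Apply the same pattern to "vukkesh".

vukkush

mahopg and huzivg both end in -g yet inflect differently (mamahopg, huzivgish), so the final letter is not what conditions the rule; the second-to-last letter is.
"vukkesh" has second-to-last letter 's'. The one such stem in the data (monikhesd → monikhusd) changes the last vowel to 'u' (as does fetvolm), so the same rule applies.
So vukkesh → vukkush.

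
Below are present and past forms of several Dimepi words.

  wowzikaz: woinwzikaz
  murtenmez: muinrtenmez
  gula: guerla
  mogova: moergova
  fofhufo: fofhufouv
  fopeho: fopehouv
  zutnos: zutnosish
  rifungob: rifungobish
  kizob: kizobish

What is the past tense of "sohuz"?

soinhuz

"sohuz" ends in -z. The stems ending in -z (wowzikaz → woinwzikaz, murtenmez → muinrtenmez) insert -in- after the first vowel.
The other patterns: stems ending in -a insert -er- after the first vowel; stems ending in -o add -uv; stems ending in -b or -s add -ish.
So sohuz → soinhuz.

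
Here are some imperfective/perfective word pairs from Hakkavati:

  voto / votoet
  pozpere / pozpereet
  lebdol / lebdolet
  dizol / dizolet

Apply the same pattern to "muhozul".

Every pair shown (voto → votoet, pozpere → pozpereet, lebdol → lebdolet, …) follows the same rule: add -et.
So muhozul → muhozulet.

muhozulet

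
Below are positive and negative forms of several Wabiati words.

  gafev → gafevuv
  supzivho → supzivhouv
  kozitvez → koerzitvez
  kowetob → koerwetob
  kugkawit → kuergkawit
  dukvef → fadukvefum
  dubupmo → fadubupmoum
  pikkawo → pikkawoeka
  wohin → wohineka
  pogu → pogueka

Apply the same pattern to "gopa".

supzivho and dubupmo both end in -o yet inflect differently (supzivhouv, fadubupmoum), so the final letter is not what conditions the rule; the first letter is.
"gopa" begins with g-. The one such stem in the data (gafev → gafevuv) adds -uv, so the same rule applies.
So gopa → gopauv.

gopauv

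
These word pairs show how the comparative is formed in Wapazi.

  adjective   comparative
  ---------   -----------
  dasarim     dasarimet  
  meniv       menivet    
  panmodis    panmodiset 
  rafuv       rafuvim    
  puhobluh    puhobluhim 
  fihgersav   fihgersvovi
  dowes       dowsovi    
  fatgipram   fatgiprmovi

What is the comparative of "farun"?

meniv and rafuv both end in -v yet inflect differently (menivet, rafuvim), so the final letter is not what conditions the rule; the last vowel is.
"farun" has last vowel 'u'. The stems whose last vowel is 'u' (rafuv → rafuvim, puhobluh → puhobluhim) add -im.
The other patterns: stems whose last vowel is 'i' add -et; stems whose last vowel is 'a' or 'e' delete the last vowel and add -ovi.
So farun → farunim.

farunim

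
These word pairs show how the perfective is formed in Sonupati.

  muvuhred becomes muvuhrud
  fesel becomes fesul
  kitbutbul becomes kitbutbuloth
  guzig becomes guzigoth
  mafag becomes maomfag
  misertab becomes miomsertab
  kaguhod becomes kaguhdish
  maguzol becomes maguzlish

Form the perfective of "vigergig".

"vigergig" has last vowel 'i'. The one such stem in the data (guzig → guzigoth) adds -oth, so the same rule applies.
The other patterns: stems whose last vowel is 'e' change the last vowel to 'u'; stems whose last vowel is 'a' insert -om- after the first vowel; stems whose last vowel is 'o' delete the last vowel and add -ish.
So vigergig → vigergigoth.

vigergigoth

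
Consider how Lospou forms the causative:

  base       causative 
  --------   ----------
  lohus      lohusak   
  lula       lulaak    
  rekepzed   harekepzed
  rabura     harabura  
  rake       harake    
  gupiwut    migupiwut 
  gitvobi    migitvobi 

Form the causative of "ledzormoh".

ledzormohak

"ledzormoh" begins with l-. The stems beginning with l- (lohus → lohusak, lula → lulaak) add -ak.
So ledzormoh → ledzormohak.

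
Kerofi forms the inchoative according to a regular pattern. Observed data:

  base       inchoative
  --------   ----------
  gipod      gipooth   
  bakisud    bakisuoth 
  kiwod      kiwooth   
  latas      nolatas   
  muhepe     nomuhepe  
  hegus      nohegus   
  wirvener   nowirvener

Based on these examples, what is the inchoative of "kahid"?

bakisud and hegus both have last vowel 'u' yet inflect differently (bakisuoth, nohegus), so the last vowel is not what conditions the rule; the final letter is.
"kahid" ends in -d. The stems ending in -d (gipod → gipooth, kiwod → kiwooth, bakisud → bakisuoth) drop the final letter and add -oth.
The other pattern: stems ending in -e, -r or -s add the prefix no-.
So kahid → kahioth.

kahioth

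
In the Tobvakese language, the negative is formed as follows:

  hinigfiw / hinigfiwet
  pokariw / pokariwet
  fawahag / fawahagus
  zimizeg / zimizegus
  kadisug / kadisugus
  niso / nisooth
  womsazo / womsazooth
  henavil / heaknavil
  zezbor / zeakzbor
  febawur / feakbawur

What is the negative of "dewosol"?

deakwosol

hinigfiw and henavil both have last vowel 'i' yet inflect differently (hinigfiwet, heaknavil), so the last vowel is not what conditions the rule; the final letter is.
"dewosol" ends in -l. The one such stem in the data (henavil → heaknavil) inserts -ak- after the first vowel (as do zezbor, febawur), so the same rule applies.
So dewosol → deakwosol.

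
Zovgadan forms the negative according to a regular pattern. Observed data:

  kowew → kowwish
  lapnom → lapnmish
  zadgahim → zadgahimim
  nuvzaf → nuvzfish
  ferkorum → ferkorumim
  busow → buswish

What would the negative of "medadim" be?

"medadim" has 3 vowels. The stems with 3 vowels (ferkorum → ferkorumim, zadgahim → zadgahimim) add -im.
So medadim → medadimim.

medadimim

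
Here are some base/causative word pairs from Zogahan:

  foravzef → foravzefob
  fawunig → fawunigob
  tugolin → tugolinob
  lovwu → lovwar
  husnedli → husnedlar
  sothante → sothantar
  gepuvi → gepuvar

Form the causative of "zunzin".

zunzinob

fawunig and husnedli both have last vowel 'i' yet inflect differently (fawunigob, husnedlar), so the last vowel is not what conditions the rule; whether the stem ends in a vowel or a consonant is.
"zunzin" ends in a consonant. The stems ending in a consonant (foravzef → foravzefob, fawunig → fawunigob, tugolin → tugolinob) add -ob.
So zunzin → zunzinob.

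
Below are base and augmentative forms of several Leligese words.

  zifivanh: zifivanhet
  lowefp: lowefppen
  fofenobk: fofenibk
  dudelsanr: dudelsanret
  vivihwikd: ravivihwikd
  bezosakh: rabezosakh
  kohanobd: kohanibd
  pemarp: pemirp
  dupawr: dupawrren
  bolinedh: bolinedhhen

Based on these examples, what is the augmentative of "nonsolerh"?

vivihwikd and kohanobd both end in -d yet inflect differently (ravivihwikd, kohanibd), so the final letter is not what conditions the rule; the second-to-last letter is.
"nonsolerh" has second-to-last letter 'r'. The one such stem in the data (pemarp → pemirp) changes the last vowel to 'i' (as do kohanobd, fofenobk), so the same rule applies.
So nonsolerh → nonsolirh.

nonsolirh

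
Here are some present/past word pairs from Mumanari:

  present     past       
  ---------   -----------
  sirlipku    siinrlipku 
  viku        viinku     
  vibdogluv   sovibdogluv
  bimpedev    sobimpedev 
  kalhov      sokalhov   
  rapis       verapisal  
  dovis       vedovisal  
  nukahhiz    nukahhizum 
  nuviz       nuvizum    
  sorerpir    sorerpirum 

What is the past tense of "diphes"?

sirlipku and vibdogluv both have last vowel 'u' yet inflect differently (siinrlipku, sovibdogluv), so the last vowel is not what conditions the rule; the final letter is.
"diphes" ends in -s. The stems ending in -s (rapis → verapisal, dovis → vedovisal) add ve- … -al around the stem.
So diphes → vediphesal.

vediphesal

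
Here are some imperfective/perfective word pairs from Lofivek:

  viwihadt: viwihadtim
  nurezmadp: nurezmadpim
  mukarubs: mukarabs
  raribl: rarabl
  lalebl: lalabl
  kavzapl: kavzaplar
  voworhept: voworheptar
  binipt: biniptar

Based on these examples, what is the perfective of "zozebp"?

raribl and kavzapl both end in -l yet inflect differently (rarabl, kavzaplar), so the final letter is not what conditions the rule; the second-to-last letter is.
"zozebp" has second-to-last letter 'b'. The stems whose second-to-last letter is 'b' (mukarubs → mukarabs, raribl → rarabl, lalebl → lalabl) change the last vowel to 'a'.
The other patterns: stems whose second-to-last letter is 'd' add -im; stems whose second-to-last letter is 'p' add -ar.
So zozebp → zozabp.

zozabp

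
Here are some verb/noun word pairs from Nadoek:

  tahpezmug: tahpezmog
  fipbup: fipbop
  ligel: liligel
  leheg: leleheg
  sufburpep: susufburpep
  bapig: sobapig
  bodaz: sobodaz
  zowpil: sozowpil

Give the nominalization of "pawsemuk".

"pawsemuk" has last vowel 'u'. The stems whose last vowel is 'u' (tahpezmug → tahpezmog, fipbup → fipbop) change the last vowel to 'o'.
So pawsemuk → pawsemok.

pawsemok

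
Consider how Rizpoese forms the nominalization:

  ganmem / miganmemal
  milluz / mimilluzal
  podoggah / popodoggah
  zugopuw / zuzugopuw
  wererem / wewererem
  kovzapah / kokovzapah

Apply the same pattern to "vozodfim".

vovozodfim

ganmem and wererem both end in -m yet inflect differently (miganmemal, wewererem), so the final letter is not what conditions the rule; the number of vowels is.
"vozodfim" has 3 vowels. The stems with 3 vowels (zugopuw → zuzugopuw, kovzapah → kokovzapah, wererem → wewererem) repeat the first consonant+vowel as a prefix.
The other pattern: stems with 2 vowels add mi- … -al around the stem.
So vozodfim → vovozodfim.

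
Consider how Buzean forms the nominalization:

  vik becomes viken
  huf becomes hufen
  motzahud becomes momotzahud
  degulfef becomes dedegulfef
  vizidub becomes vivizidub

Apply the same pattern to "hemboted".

huf and degulfef both end in -f yet inflect differently (hufen, dedegulfef), so the final letter is not what conditions the rule; the number of vowels is.
"hemboted" has 3 vowels. The stems with 3 vowels (motzahud → momotzahud, degulfef → dedegulfef, vizidub → vivizidub) repeat the first consonant+vowel as a prefix.
The other pattern: stems with 1 vowel add -en.
So hemboted → hehemboted.

hehemboted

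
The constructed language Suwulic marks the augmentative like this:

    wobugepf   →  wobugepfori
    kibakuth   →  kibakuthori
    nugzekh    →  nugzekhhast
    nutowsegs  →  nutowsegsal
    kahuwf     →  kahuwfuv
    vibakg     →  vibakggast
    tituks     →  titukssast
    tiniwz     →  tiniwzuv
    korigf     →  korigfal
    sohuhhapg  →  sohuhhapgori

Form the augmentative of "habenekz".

habenekzzast

korigf and kahuwf both end in -f yet inflect differently (korigfal, kahuwfuv), so the final letter is not what conditions the rule; the second-to-last letter is.
"habenekz" has second-to-last letter 'k'. The stems whose second-to-last letter is 'k' (tituks → titukssast, vibakg → vibakggast, nugzekh → nugzekhhast) double the final consonant and add -ast.
The other patterns: stems whose second-to-last letter is 'g' add -al; stems whose second-to-last letter is 'w' add -uv; stems whose second-to-last letter is 'p' or 't' add -ori.
So habenekz → habenekzzast.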